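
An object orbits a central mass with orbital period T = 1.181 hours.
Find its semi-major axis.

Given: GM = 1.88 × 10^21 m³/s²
T = 1.181 hours = 4251.6 s
GM = 1.88 × 10^21 m³/s²
Kepler's third law: a³ = GM T² / (4π²)
T² = 1.80761 × 10^7 s²
a³ = (1.88 × 10^21) × (1.80761 × 10^7) / (4π²) = 8.60801 × 10^26 m³
a = (a³)^(1/3) = 9.51264 × 10^8 m ≈ 951.3 Mm

Final answer: 951.3 Mm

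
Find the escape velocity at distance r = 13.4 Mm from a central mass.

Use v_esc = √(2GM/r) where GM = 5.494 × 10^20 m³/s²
r = 13.4 Mm = 1.34 × 10^7 m
GM = 5.494 × 10^20 m³/s²
2GM/r = 2 × (5.494 × 10^20) / (1.34 × 10^7) = 8.2 × 10^13 m²/s²
v_esc = √(2GM/r) = 9.05539 × 10^6 m/s ≈ 9055 km/s

Final answer: 9055 km/s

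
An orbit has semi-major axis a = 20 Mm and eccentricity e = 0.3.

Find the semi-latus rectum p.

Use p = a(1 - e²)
a = 20 Mm = 2 × 10^7 m
e = 0.3,  e² = 0.09,  1 − e² = 0.91
p = a(1 − e²) = 2 × 10^7 m × 0.91 = 1.82 × 10^7 m ≈ 18.2 Mm

Final answer: p = 18.2 Mm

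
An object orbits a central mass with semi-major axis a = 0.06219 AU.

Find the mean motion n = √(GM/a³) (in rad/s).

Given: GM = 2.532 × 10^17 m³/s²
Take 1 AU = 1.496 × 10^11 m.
a = 0.06219 AU = 9.30362 × 10^9 m
GM = 2.532 × 10^17 m³/s²
a³ = 8.05298 × 10^29 m³
GM/a³ = (2.532 × 10^17) / (8.05298 × 10^29) = 3.14418 × 10^-13 s⁻²
n = √(GM/a³) = 5.6073 × 10^-7 rad/s ≈ 5.607 × 10^-7 rad/s

Final answer: n = 5.607 × 10^-7 rad/s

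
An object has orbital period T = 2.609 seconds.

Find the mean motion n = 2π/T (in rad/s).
T = 2.609 seconds
n = 2π / 2.609 s = 2.40827 rad/s ≈ 2.408 rad/s

Final answer: n = 2.408 rad/s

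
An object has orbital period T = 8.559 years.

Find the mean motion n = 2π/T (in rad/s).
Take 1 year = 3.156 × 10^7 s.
T = 8.559 years = 2.70122 × 10^8 s
n = 2π / (2.70122 × 10^8 s) = 2.32605 × 10^-8 rad/s ≈ 2.326 × 10^-8 rad/s

Final answer: n = 2.326 × 10^-8 rad/s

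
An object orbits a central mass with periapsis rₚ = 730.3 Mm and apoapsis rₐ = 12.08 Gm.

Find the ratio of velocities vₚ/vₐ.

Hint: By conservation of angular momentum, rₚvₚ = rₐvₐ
rₚ = 730.3 Mm = 7.303 × 10^8 m
rₐ = 12.08 Gm = 1.208 × 10^10 m
rₚvₚ = rₐvₐ  ⇒  vₚ/vₐ = rₐ/rₚ
vₚ/vₐ = (1.208 × 10^10) / (7.303 × 10^8) = 16.5411

Final answer: vₚ/vₐ = 16.54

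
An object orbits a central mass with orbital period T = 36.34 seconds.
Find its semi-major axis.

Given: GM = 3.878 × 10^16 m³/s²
T = 36.34 seconds
GM = 3.878 × 10^16 m³/s²
Kepler's third law: a³ = GM T² / (4π²)
T² = 1320.6 s²
a³ = (3.878 × 10^16) × 1320.6 / (4π²) = 1.29723 × 10^18 m³
a = (a³)^(1/3) = 1.09062 × 10^6 m ≈ 1.091 × 10^6 m

Final answer: 1.091 × 10^6 m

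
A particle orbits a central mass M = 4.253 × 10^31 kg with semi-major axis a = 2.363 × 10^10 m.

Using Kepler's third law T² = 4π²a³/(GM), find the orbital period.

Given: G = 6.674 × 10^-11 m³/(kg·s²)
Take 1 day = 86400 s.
M = 4.253 × 10^31 kg
GM = G × M = 6.674 × 10^-11 × 4.253 × 10^31 = 2.83845 × 10^21 m³/s²
a = 2.363 × 10^10 m
a³ = 1.31944 × 10^31 m³
T = 2π √(a³/GM) = 2π √((1.31944 × 10^31) / (2.83845 × 10^21)) = 2π × 68179.7 s
T = 428385 s ≈ 4.958 days

Final answer: 4.958 days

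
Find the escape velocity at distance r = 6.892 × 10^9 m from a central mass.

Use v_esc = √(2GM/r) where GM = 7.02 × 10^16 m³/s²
r = 6.892 × 10^9 m
GM = 7.02 × 10^16 m³/s²
2GM/r = 2 × (7.02 × 10^16) / (6.892 × 10^9) = 2.03714 × 10^7 m²/s²
v_esc = √(2GM/r) = 4513.47 m/s ≈ 4.513 km/s

Final answer: 4.513 km/s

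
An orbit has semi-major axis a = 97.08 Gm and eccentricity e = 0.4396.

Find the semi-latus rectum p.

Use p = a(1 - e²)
a = 97.08 Gm = 9.708 × 10^10 m
e = 0.4396,  e² = 0.193248,  1 − e² = 0.806752
p = a(1 − e²) = 9.708 × 10^10 m × 0.806752 = 7.83195 × 10^10 m ≈ 78.32 Gm

Final answer: p = 78.32 Gm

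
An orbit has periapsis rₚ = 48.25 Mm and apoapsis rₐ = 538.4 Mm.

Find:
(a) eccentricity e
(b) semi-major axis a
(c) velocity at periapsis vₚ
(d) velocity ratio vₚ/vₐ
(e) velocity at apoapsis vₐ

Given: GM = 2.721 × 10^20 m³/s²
rₚ = 48.25 Mm = 4.825 × 10^7 m
rₐ = 538.4 Mm = 5.384 × 10^8 m
GM = 2.721 × 10^20 m³/s²
a = (rₚ + rₐ)/2 = 2.93325 × 10^8 m
e = (rₐ − rₚ)/(rₐ + rₚ) = (4.9015 × 10^8) / (5.8665 × 10^8) = 0.835507
(a) e = 0.835507 ≈ 0.8355
(b) a = 2.93325 × 10^8 m ≈ 293.3 Mm
(c) vₚ² = GM (2/rₚ − 1/a) = 2.721 × 10^20 × (4.14508 × 10^-8 − 3.40919 × 10^-9) = 1.03511 × 10^13 m²/s²;  vₚ = 3.21732 × 10^6 m/s ≈ 3217 km/s
(d) vₚ/vₐ = rₐ/rₚ (angular momentum) = (5.384 × 10^8) / (4.825 × 10^7) = 11.1585 ≈ 11.16
(e) vₐ² = GM (2/rₐ − 1/a) = 2.721 × 10^20 × (3.71471 × 10^-9 − 3.40919 × 10^-9) = 8.31327 × 10^10 m²/s²;  vₐ = 288327 m/s ≈ 288.3 km/s

Final answer:
(a) eccentricity e = 0.8355
(b) semi-major axis a = 293.3 Mm
(c) velocity at periapsis vₚ = 3217 km/s
(d) velocity ratio vₚ/vₐ = 11.16
(e) velocity at apoapsis vₐ = 288.3 km/s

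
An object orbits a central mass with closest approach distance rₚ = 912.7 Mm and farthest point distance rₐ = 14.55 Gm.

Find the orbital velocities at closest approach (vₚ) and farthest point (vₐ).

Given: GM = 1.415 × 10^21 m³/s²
rₚ = 912.7 Mm = 9.127 × 10^8 m
rₐ = 14.55 Gm = 1.455 × 10^10 m
GM = 1.415 × 10^21 m³/s²
a = (rₚ + rₐ)/2 = 7.73135 × 10^9 m
Vis-viva: v² = GM (2/r − 1/a)
vₚ² = 1.415 × 10^21 × (2.1913 × 10^-9 − 1.29344 × 10^-10) = 2.91767 × 10^12 m²/s²
vₚ = 1.70812 × 10^6 m/s ≈ 1708 km/s
vₐ² = 1.415 × 10^21 × (1.37457 × 10^-10 − 1.29344 × 10^-10) = 1.14806 × 10^10 m²/s²
vₐ = 107148 m/s ≈ 107.1 km/s

Final answer: vₚ = 1708 km/s, vₐ = 107.1 km/s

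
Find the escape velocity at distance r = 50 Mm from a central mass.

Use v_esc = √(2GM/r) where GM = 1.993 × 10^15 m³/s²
r = 50 Mm = 5 × 10^7 m
GM = 1.993 × 10^15 m³/s²
2GM/r = 2 × (1.993 × 10^15) / (5 × 10^7) = 7.972 × 10^7 m²/s²
v_esc = √(2GM/r) = 8928.61 m/s ≈ 8.929 km/s

Final answer: 8.929 km/s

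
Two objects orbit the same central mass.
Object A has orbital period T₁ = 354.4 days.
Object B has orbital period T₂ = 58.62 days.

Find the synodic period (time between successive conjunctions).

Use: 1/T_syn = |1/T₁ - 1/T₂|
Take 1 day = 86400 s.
T₁ = 354.4 days = 3.06202 × 10^7 s
T₂ = 58.62 days = 5.06477 × 10^6 s
1/T₁ = 3.26582 × 10^-8 s⁻¹
1/T₂ = 1.97442 × 10^-7 s⁻¹
|1/T₁ − 1/T₂| = 1.64784 × 10^-7 s⁻¹
T_syn = 1 / |1/T₁ − 1/T₂| = 6.06854 × 10^6 s ≈ 70.24 days

Final answer: T_syn = 70.24 days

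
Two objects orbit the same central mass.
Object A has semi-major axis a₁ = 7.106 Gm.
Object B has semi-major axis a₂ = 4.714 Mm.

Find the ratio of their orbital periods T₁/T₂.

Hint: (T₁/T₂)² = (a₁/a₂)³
a₁ = 7.106 Gm = 7.106 × 10^9 m
a₂ = 4.714 Mm = 4.714 × 10^6 m
a₁/a₂ = 1507.42
T₁/T₂ = (a₁/a₂)^(3/2) = (1507.42)^1.5 = 58526.6

Final answer: T₁/T₂ = 5.853 × 10^4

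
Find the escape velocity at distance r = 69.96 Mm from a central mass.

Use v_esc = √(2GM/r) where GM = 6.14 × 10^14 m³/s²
r = 69.96 Mm = 6.996 × 10^7 m
GM = 6.14 × 10^14 m³/s²
2GM/r = 2 × (6.14 × 10^14) / (6.996 × 10^7) = 1.75529 × 10^7 m²/s²
v_esc = √(2GM/r) = 4189.62 m/s ≈ 4.19 km/s

Final answer: 4.19 km/s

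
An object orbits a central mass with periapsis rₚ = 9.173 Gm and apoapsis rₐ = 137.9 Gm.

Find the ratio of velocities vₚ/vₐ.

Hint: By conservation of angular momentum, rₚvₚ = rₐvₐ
rₚ = 9.173 Gm = 9.173 × 10^9 m
rₐ = 137.9 Gm = 1.379 × 10^11 m
rₚvₚ = rₐvₐ  ⇒  vₚ/vₐ = rₐ/rₚ
vₚ/vₐ = (1.379 × 10^11) / (9.173 × 10^9) = 15.0332

Final answer: vₚ/vₐ = 15.03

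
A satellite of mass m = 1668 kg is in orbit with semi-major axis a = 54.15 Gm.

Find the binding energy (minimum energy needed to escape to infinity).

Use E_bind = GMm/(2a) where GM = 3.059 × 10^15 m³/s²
a = 54.15 Gm = 5.415 × 10^10 m
GM = 3.059 × 10^15 m³/s²
m = 1668 kg
GMm = 3.059 × 10^15 × 1668 = 5.10241 × 10^18 m³·kg/s²
2a = 1.083 × 10^11 m
E_bind = GMm/(2a) = 4.71137 × 10^7 J ≈ 47.11 MJ

Final answer: 47.11 MJ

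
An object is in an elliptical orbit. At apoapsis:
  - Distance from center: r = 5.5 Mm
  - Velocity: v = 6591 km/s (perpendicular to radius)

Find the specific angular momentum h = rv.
r = 5.5 Mm = 5.5 × 10^6 m
v = 6591 km/s = 6.591 × 10^6 m/s
h = rv = 5.5 × 10^6 × 6.591 × 10^6 = 3.62505 × 10^13 m²/s ≈ 3.625 × 10^13 m²/s

Final answer: h = 3.625 × 10^13 m²/s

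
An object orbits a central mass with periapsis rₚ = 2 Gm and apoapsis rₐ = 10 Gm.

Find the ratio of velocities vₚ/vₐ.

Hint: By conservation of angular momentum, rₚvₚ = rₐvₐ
rₚ = 2 Gm = 2 × 10^9 m
rₐ = 10 Gm = 1 × 10^10 m
rₚvₚ = rₐvₐ  ⇒  vₚ/vₐ = rₐ/rₚ
vₚ/vₐ = (1 × 10^10) / (2 × 10^9) = 5

Final answer: vₚ/vₐ = 5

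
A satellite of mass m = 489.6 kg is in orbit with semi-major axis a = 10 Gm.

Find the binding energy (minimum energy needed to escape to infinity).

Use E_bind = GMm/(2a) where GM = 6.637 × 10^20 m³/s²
a = 10 Gm = 1 × 10^10 m
GM = 6.637 × 10^20 m³/s²
m = 489.6 kg
GMm = 6.637 × 10^20 × 489.6 = 3.24948 × 10^23 m³·kg/s²
2a = 2 × 10^10 m
E_bind = GMm/(2a) = 1.62474 × 10^13 J ≈ 16.25 TJ

Final answer: 16.25 TJ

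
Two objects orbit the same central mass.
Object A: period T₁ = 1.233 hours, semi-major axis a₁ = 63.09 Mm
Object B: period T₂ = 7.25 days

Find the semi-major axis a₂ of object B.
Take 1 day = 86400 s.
T₁ = 1.233 hours = 4438.8 s
T₂ = 7.25 days = 626400 s
a₁ = 63.09 Mm = 6.309 × 10^7 m
Kepler's third law: (T₂/T₁)² = (a₂/a₁)³  ⇒  a₂ = a₁ (T₂/T₁)^(2/3)
T₂/T₁ = 141.119
(T₂/T₁)^(2/3) = 27.1055
a₂ = 6.309 × 10^7 m × 27.1055 = 1.71009 × 10^9 m ≈ 1.71 Gm

Final answer: a₂ = 1.71 Gm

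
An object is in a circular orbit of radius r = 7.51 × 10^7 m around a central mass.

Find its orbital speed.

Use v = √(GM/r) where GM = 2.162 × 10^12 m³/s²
r = 7.51 × 10^7 m
GM = 2.162 × 10^12 m³/s²
GM/r = (2.162 × 10^12) / (7.51 × 10^7) = 28788.3 m²/s²
v = √(GM/r) = 169.671 m/s ≈ 169.7 m/s

Final answer: 169.7 m/s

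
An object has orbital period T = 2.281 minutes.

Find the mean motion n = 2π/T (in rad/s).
T = 2.281 minutes = 136.86 s
n = 2π / 136.86 s = 0.0459096 rad/s ≈ 0.04591 rad/s

Final answer: n = 0.04591 rad/s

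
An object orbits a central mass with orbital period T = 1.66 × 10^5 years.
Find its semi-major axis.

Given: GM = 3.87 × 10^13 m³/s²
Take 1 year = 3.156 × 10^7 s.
T = 1.66 × 10^5 years = 5.23896 × 10^12 s
GM = 3.87 × 10^13 m³/s²
Kepler's third law: a³ = GM T² / (4π²)
T² = 2.74467 × 10^25 s²
a³ = (3.87 × 10^13) × (2.74467 × 10^25) / (4π²) = 2.69055 × 10^37 m³
a = (a³)^(1/3) = 2.9965 × 10^12 m ≈ 2.996 Tm

Final answer: 2.996 Tm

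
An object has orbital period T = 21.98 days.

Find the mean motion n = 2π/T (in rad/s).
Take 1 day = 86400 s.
T = 21.98 days = 1.89907 × 10^6 s
n = 2π / (1.89907 × 10^6 s) = 3.30856 × 10^-6 rad/s ≈ 3.309 × 10^-6 rad/s

Final answer: n = 3.309 × 10^-6 rad/s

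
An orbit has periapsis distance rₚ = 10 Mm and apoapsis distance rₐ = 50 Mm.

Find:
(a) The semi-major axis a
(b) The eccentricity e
rₚ = 10 Mm = 1 × 10^7 m
rₐ = 50 Mm = 5 × 10^7 m
(a) a = (rₚ + rₐ)/2 = 3 × 10^7 m ≈ 30 Mm
(b) e = (rₐ − rₚ)/(rₐ + rₚ) = (4 × 10^7) / (6 × 10^7) = 0.666667

Final answer:
(a) a = 30 Mm
(b) e = 0.6667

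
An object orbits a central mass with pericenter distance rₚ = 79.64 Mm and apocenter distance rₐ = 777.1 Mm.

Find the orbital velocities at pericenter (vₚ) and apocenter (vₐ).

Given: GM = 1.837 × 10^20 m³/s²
rₚ = 79.64 Mm = 7.964 × 10^7 m
rₐ = 777.1 Mm = 7.771 × 10^8 m
GM = 1.837 × 10^20 m³/s²
a = (rₚ + rₐ)/2 = 4.2837 × 10^8 m
Vis-viva: v² = GM (2/r − 1/a)
vₚ² = 1.837 × 10^20 × (2.5113 × 10^-8 − 2.33443 × 10^-9) = 4.18442 × 10^12 m²/s²
vₚ = 2.04559 × 10^6 m/s ≈ 2046 km/s
vₐ² = 1.837 × 10^20 × (2.57367 × 10^-9 − 2.33443 × 10^-9) = 4.39485 × 10^10 m²/s²
vₐ = 209639 m/s ≈ 209.6 km/s

Final answer: vₚ = 2046 km/s, vₐ = 209.6 km/s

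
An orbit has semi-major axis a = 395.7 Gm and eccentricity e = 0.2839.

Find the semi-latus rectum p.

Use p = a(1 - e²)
a = 395.7 Gm = 3.957 × 10^11 m
e = 0.2839,  e² = 0.0805992,  1 − e² = 0.919401
p = a(1 − e²) = 3.957 × 10^11 m × 0.919401 = 3.63807 × 10^11 m ≈ 363.8 Gm

Final answer: p = 363.8 Gm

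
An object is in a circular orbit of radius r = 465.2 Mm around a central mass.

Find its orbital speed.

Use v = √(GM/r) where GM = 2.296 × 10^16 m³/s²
r = 465.2 Mm = 4.652 × 10^8 m
GM = 2.296 × 10^16 m³/s²
GM/r = (2.296 × 10^16) / (4.652 × 10^8) = 4.93551 × 10^7 m²/s²
v = √(GM/r) = 7025.32 m/s ≈ 7.025 km/s

Final answer: 7.025 km/s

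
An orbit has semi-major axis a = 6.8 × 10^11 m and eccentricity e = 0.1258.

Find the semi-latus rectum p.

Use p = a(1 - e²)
a = 6.8 × 10^11 m
e = 0.1258,  e² = 0.0158256,  1 − e² = 0.984174
p = a(1 − e²) = 6.8 × 10^11 m × 0.984174 = 6.69239 × 10^11 m ≈ 6.692 × 10^11 m

Final answer: p = 6.692 × 10^11 m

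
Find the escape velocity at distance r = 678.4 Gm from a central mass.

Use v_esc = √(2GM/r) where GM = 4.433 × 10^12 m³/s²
r = 678.4 Gm = 6.784 × 10^11 m
GM = 4.433 × 10^12 m³/s²
2GM/r = 2 × (4.433 × 10^12) / (6.784 × 10^11) = 13.069 m²/s²
v_esc = √(2GM/r) = 3.61511 m/s ≈ 3.615 m/s

Final answer: 3.615 m/s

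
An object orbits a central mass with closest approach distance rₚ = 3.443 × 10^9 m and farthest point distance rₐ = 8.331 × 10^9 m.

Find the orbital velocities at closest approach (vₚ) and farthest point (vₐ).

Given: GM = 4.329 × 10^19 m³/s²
rₚ = 3.443 × 10^9 m
rₐ = 8.331 × 10^9 m
GM = 4.329 × 10^19 m³/s²
a = (rₚ + rₐ)/2 = 5.887 × 10^9 m
Vis-viva: v² = GM (2/r − 1/a)
vₚ² = 4.329 × 10^19 × (5.80889 × 10^-10 − 1.69866 × 10^-10) = 1.77932 × 10^10 m²/s²
vₚ = 133391 m/s ≈ 133.4 km/s
vₐ² = 4.329 × 10^19 × (2.40067 × 10^-10 − 1.69866 × 10^-10) = 3.03902 × 10^9 m²/s²
vₐ = 55127.3 m/s ≈ 55.13 km/s

Final answer: vₚ = 133.4 km/s, vₐ = 55.13 km/s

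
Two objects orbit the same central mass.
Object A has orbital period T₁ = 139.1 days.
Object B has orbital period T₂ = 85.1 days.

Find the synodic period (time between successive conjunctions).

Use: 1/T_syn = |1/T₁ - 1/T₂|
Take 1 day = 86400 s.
T₁ = 139.1 days = 1.20182 × 10^7 s
T₂ = 85.1 days = 7.35264 × 10^6 s
1/T₁ = 8.32069 × 10^-8 s⁻¹
1/T₂ = 1.36006 × 10^-7 s⁻¹
|1/T₁ − 1/T₂| = 5.27987 × 10^-8 s⁻¹
T_syn = 1 / |1/T₁ − 1/T₂| = 1.89399 × 10^7 s ≈ 219.2 days

Final answer: T_syn = 219.2 days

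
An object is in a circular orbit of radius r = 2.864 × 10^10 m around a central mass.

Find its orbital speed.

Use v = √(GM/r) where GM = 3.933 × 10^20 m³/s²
r = 2.864 × 10^10 m
GM = 3.933 × 10^20 m³/s²
GM/r = (3.933 × 10^20) / (2.864 × 10^10) = 1.37325 × 10^10 m²/s²
v = √(GM/r) = 117186 m/s ≈ 117.2 km/s

Final answer: 117.2 km/s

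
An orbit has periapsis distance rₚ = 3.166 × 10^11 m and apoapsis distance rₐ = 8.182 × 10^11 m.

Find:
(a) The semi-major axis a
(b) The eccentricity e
rₚ = 3.166 × 10^11 m
rₐ = 8.182 × 10^11 m
(a) a = (rₚ + rₐ)/2 = 5.674 × 10^11 m ≈ 5.674 × 10^11 m
(b) e = (rₐ − rₚ)/(rₐ + rₚ) = (5.016 × 10^11) / (1.1348 × 10^12) = 0.442016

Final answer:
(a) a = 5.674 × 10^11 m
(b) e = 0.442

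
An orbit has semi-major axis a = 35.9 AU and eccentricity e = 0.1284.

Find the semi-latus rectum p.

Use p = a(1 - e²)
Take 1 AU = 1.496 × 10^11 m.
a = 35.9 AU = 5.37064 × 10^12 m
e = 0.1284,  e² = 0.0164866,  1 − e² = 0.983513
p = a(1 − e²) = 5.37064 × 10^12 m × 0.983513 = 5.2821 × 10^12 m ≈ 35.31 AU

Final answer: p = 35.31 AU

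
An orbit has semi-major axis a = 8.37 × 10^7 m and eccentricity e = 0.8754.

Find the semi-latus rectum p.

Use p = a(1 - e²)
a = 8.37 × 10^7 m
e = 0.8754,  e² = 0.766325,  1 − e² = 0.233675
p = a(1 − e²) = 8.37 × 10^7 m × 0.233675 = 1.95586 × 10^7 m ≈ 1.956 × 10^7 m

Final answer: p = 1.956 × 10^7 m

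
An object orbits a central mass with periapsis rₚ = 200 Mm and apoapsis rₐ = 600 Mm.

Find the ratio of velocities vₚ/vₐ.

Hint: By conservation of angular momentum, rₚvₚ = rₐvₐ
rₚ = 200 Mm = 2 × 10^8 m
rₐ = 600 Mm = 6 × 10^8 m
rₚvₚ = rₐvₐ  ⇒  vₚ/vₐ = rₐ/rₚ
vₚ/vₐ = (6 × 10^8) / (2 × 10^8) = 3

Final answer: vₚ/vₐ = 3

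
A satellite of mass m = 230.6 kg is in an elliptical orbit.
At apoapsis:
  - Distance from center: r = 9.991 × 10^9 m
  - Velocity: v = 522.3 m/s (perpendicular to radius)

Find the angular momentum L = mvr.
r = 9.991 × 10^9 m
v = 522.3 m/s
vr = 522.3 × 9.991 × 10^9 = 5.2183 × 10^12 m²/s
L = m × vr = 230.6 × 5.2183 × 10^12 = 1.20334 × 10^15 kg·m²/s ≈ 1.203 × 10^15 kg·m²/s

Final answer: L = 1.203 × 10^15 kg·m²/s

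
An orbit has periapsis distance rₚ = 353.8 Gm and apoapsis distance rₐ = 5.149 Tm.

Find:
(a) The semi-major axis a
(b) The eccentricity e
rₚ = 353.8 Gm = 3.538 × 10^11 m
rₐ = 5.149 Tm = 5.149 × 10^12 m
(a) a = (rₚ + rₐ)/2 = 2.7514 × 10^12 m ≈ 2.751 Tm
(b) e = (rₐ − rₚ)/(rₐ + rₚ) = (4.7952 × 10^12) / (5.5028 × 10^12) = 0.871411

Final answer:
(a) a = 2.751 Tm
(b) e = 0.8714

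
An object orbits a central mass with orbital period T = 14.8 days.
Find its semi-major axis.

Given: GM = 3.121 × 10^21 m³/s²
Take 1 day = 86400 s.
T = 14.8 days = 1.27872 × 10^6 s
GM = 3.121 × 10^21 m³/s²
Kepler's third law: a³ = GM T² / (4π²)
T² = 1.63512 × 10^12 s²
a³ = (3.121 × 10^21) × (1.63512 × 10^12) / (4π²) = 1.29266 × 10^32 m³
a = (a³)^(1/3) = 5.05625 × 10^10 m ≈ 50.56 Gm

Final answer: 50.56 Gm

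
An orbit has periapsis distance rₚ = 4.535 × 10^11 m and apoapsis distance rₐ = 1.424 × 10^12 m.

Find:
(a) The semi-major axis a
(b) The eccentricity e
rₚ = 4.535 × 10^11 m
rₐ = 1.424 × 10^12 m
(a) a = (rₚ + rₐ)/2 = 9.3875 × 10^11 m ≈ 9.387 × 10^11 m
(b) e = (rₐ − rₚ)/(rₐ + rₚ) = (9.705 × 10^11) / (1.8775 × 10^12) = 0.516911

Final answer:
(a) a = 9.387 × 10^11 m
(b) e = 0.5169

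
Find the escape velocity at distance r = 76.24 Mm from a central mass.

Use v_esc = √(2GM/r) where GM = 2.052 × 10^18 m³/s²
r = 76.24 Mm = 7.624 × 10^7 m
GM = 2.052 × 10^18 m³/s²
2GM/r = 2 × (2.052 × 10^18) / (7.624 × 10^7) = 5.383 × 10^10 m²/s²
v_esc = √(2GM/r) = 232013 m/s ≈ 232 km/s

Final answer: 232 km/s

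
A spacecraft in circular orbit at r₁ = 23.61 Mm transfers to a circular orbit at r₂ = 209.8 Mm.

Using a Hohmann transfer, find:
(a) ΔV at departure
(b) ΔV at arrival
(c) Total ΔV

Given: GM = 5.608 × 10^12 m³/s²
r₁ = 23.61 Mm = 2.361 × 10^7 m
r₂ = 209.8 Mm = 2.098 × 10^8 m
GM = 5.608 × 10^12 m³/s²
Transfer ellipse: a_t = (r₁ + r₂)/2 = 1.16705 × 10^8 m
Circular speed at r₁: v₁ = √(GM/r₁) = 487.367 m/s
Transfer speed at r₁ (periapsis): v₁ₜ = √(GM(2/r₁ − 1/a_t)) = 653.452 m/s
(a) ΔV₁ = v₁ₜ − v₁ = 166.086 m/s ≈ 166.1 m/s
Circular speed at r₂: v₂ = √(GM/r₂) = 163.494 m/s
Transfer speed at r₂ (apoapsis): v₂ₜ = √(GM(2/r₂ − 1/a_t)) = 73.5368 m/s
(b) ΔV₂ = v₂ − v₂ₜ = 89.957 m/s ≈ 89.96 m/s
(c) ΔV_total = ΔV₁ + ΔV₂ = 256.043 m/s ≈ 256 m/s

Final answer:
(a) ΔV₁ = 166.1 m/s
(b) ΔV₂ = 89.96 m/s
(c) ΔV_total = 256 m/s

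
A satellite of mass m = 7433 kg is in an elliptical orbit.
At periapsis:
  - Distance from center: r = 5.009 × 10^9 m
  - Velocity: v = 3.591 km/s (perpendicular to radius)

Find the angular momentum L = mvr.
r = 5.009 × 10^9 m
v = 3.591 km/s = 3591 m/s
vr = 3591 × 5.009 × 10^9 = 1.79873 × 10^13 m²/s
L = m × vr = 7433 × 1.79873 × 10^13 = 1.337 × 10^17 kg·m²/s ≈ 1.337 × 10^17 kg·m²/s

Final answer: L = 1.337 × 10^17 kg·m²/s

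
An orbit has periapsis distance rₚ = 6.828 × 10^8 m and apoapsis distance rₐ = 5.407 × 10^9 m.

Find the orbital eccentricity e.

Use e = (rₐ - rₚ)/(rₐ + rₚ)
rₚ = 6.828 × 10^8 m
rₐ = 5.407 × 10^9 m
rₐ − rₚ = 4.7242 × 10^9 m
rₐ + rₚ = 6.0898 × 10^9 m
e = (rₐ − rₚ)/(rₐ + rₚ) = 0.775756

Final answer: e = 0.7758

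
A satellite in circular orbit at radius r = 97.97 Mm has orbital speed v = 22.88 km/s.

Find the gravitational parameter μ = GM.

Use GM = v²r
r = 97.97 Mm = 9.797 × 10^7 m
v = 22.88 km/s = 22880 m/s
v² = 5.23494 × 10^8 m²/s²
GM = v²r = 5.23494 × 10^8 × 9.797 × 10^7 = 5.12867 × 10^16 m³/s²
GM ≈ 5.129 × 10^16 m³/s²

Final answer: GM = 5.129 × 10^16 m³/s²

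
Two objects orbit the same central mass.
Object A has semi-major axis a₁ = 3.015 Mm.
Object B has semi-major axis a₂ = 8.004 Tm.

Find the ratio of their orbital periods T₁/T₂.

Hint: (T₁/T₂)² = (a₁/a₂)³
a₁ = 3.015 Mm = 3.015 × 10^6 m
a₂ = 8.004 Tm = 8.004 × 10^12 m
a₁/a₂ = 3.76687 × 10^-7
T₁/T₂ = (a₁/a₂)^(3/2) = (3.76687 × 10^-7)^1.5 = 2.31191 × 10^-10

Final answer: T₁/T₂ = 2.312 × 10^-10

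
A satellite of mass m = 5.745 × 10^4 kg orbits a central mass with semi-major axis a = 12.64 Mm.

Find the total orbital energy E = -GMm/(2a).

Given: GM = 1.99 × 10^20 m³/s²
a = 12.64 Mm = 1.264 × 10^7 m
GM = 1.99 × 10^20 m³/s²
2a = 2.528 × 10^7 m
GMm = 1.99 × 10^20 × 57450 = 1.14325 × 10^25 m³·kg/s²
E = −GMm/(2a) = -4.52237 × 10^17 J ≈ -452.2 PJ

Final answer: -452.2 PJ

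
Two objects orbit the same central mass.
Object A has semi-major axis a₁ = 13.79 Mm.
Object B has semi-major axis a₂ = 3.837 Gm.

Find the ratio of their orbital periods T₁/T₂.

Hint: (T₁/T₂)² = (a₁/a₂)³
a₁ = 13.79 Mm = 1.379 × 10^7 m
a₂ = 3.837 Gm = 3.837 × 10^9 m
a₁/a₂ = 0.00359395
T₁/T₂ = (a₁/a₂)^(3/2) = (0.00359395)^1.5 = 0.000215456

Final answer: T₁/T₂ = 0.0002155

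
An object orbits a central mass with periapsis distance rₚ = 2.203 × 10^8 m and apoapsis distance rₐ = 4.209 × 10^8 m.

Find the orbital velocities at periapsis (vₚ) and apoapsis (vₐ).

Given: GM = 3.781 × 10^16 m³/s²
rₚ = 2.203 × 10^8 m
rₐ = 4.209 × 10^8 m
GM = 3.781 × 10^16 m³/s²
a = (rₚ + rₐ)/2 = 3.206 × 10^8 m
Vis-viva: v² = GM (2/r − 1/a)
vₚ² = 3.781 × 10^16 × (9.07853 × 10^-9 − 3.11915 × 10^-9) = 2.25324 × 10^8 m²/s²
vₚ = 15010.8 m/s ≈ 15.01 km/s
vₐ² = 3.781 × 10^16 × (4.75172 × 10^-9 − 3.11915 × 10^-9) = 6.17275 × 10^7 m²/s²
vₐ = 7856.69 m/s ≈ 7.857 km/s

Final answer: vₚ = 15.01 km/s, vₐ = 7.857 km/s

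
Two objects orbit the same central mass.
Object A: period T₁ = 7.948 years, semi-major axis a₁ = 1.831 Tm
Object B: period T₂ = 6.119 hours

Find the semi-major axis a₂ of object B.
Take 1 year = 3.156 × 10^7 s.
T₁ = 7.948 years = 2.50839 × 10^8 s
T₂ = 6.119 hours = 22028.4 s
a₁ = 1.831 Tm = 1.831 × 10^12 m
Kepler's third law: (T₂/T₁)² = (a₂/a₁)³  ⇒  a₂ = a₁ (T₂/T₁)^(2/3)
T₂/T₁ = 8.78189 × 10^-5
(T₂/T₁)^(2/3) = 0.00197572
a₂ = 1.831 × 10^12 m × 0.00197572 = 3.61754 × 10^9 m ≈ 3.618 Gm

Final answer: a₂ = 3.618 Gm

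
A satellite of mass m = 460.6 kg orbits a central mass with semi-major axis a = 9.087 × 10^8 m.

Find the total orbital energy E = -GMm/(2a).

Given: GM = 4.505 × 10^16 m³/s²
a = 9.087 × 10^8 m
GM = 4.505 × 10^16 m³/s²
2a = 1.8174 × 10^9 m
GMm = 4.505 × 10^16 × 460.6 = 2.075 × 10^19 m³·kg/s²
E = −GMm/(2a) = -1.14174 × 10^10 J ≈ -11.42 GJ

Final answer: -11.42 GJ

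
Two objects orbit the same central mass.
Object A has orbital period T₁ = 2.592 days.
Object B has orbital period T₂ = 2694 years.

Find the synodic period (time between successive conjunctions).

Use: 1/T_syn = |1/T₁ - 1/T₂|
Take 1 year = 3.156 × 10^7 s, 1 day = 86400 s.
T₁ = 2.592 days = 223949 s
T₂ = 2694 years = 8.50226 × 10^10 s
1/T₁ = 4.46531 × 10^-6 s⁻¹
1/T₂ = 1.17616 × 10^-11 s⁻¹
|1/T₁ − 1/T₂| = 4.46529 × 10^-6 s⁻¹
T_syn = 1 / |1/T₁ − 1/T₂| = 223949 s ≈ 2.592 days

Final answer: T_syn = 2.592 days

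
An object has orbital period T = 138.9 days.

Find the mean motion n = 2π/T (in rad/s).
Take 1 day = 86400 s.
T = 138.9 days = 1.2001 × 10^7 s
n = 2π / (1.2001 × 10^7 s) = 5.23557 × 10^-7 rad/s ≈ 5.236 × 10^-7 rad/s

Final answer: n = 5.236 × 10^-7 rad/s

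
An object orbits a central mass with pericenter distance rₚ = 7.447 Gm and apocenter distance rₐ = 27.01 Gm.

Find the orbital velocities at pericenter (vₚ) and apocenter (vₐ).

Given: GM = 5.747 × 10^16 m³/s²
rₚ = 7.447 Gm = 7.447 × 10^9 m
rₐ = 27.01 Gm = 2.701 × 10^10 m
GM = 5.747 × 10^16 m³/s²
a = (rₚ + rₐ)/2 = 1.72285 × 10^10 m
Vis-viva: v² = GM (2/r − 1/a)
vₚ² = 5.747 × 10^16 × (2.68565 × 10^-10 − 5.80434 × 10^-11) = 1.20987 × 10^7 m²/s²
vₚ = 3478.31 m/s ≈ 3.478 km/s
vₐ² = 5.747 × 10^16 × (7.40466 × 10^-11 − 5.80434 × 10^-11) = 919709 m²/s²
vₐ = 959.015 m/s ≈ 959 m/s

Final answer: vₚ = 3.478 km/s, vₐ = 959 m/s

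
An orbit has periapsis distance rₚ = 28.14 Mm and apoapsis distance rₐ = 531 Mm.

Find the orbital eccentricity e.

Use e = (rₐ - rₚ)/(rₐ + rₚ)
rₚ = 28.14 Mm = 2.814 × 10^7 m
rₐ = 531 Mm = 5.31 × 10^8 m
rₐ − rₚ = 5.0286 × 10^8 m
rₐ + rₚ = 5.5914 × 10^8 m
e = (rₐ − rₚ)/(rₐ + rₚ) = 0.899345

Final answer: e = 0.8993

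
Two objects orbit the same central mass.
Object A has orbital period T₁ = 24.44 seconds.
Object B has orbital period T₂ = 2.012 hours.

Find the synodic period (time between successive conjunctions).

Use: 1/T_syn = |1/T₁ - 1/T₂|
T₁ = 24.44 seconds
T₂ = 2.012 hours = 7243.2 s
1/T₁ = 0.0409165 s⁻¹
1/T₂ = 0.000138061 s⁻¹
|1/T₁ − 1/T₂| = 0.0407785 s⁻¹
T_syn = 1 / |1/T₁ − 1/T₂| = 24.5227 s ≈ 24.52 seconds

Final answer: T_syn = 24.52 seconds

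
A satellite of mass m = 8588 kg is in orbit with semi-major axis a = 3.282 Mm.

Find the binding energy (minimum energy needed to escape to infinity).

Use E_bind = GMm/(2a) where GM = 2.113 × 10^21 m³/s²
a = 3.282 Mm = 3.282 × 10^6 m
GM = 2.113 × 10^21 m³/s²
m = 8588 kg
GMm = 2.113 × 10^21 × 8588 = 1.81464 × 10^25 m³·kg/s²
2a = 6.564 × 10^6 m
E_bind = GMm/(2a) = 2.76454 × 10^18 J ≈ 2.765 EJ

Final answer: 2.765 EJ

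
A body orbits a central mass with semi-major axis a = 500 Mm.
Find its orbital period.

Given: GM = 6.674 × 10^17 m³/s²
a = 500 Mm = 5 × 10^8 m
GM = 6.674 × 10^17 m³/s²
a³ = 1.25 × 10^26 m³
T = 2π √(a³/GM) = 2π √((1.25 × 10^26) / (6.674 × 10^17)) = 2π × 13685.5 s
T = 85988.8 s ≈ 23.89 hours

Final answer: 23.89 hours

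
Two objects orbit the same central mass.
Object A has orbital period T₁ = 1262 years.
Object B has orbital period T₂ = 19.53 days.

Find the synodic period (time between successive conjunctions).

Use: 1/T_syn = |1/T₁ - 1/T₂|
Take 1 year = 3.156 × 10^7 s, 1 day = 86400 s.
T₁ = 1262 years = 3.98287 × 10^10 s
T₂ = 19.53 days = 1.68739 × 10^6 s
1/T₁ = 2.51075 × 10^-11 s⁻¹
1/T₂ = 5.92631 × 10^-7 s⁻¹
|1/T₁ − 1/T₂| = 5.92605 × 10^-7 s⁻¹
T_syn = 1 / |1/T₁ − 1/T₂| = 1.68746 × 10^6 s ≈ 19.53 days

Final answer: T_syn = 19.53 days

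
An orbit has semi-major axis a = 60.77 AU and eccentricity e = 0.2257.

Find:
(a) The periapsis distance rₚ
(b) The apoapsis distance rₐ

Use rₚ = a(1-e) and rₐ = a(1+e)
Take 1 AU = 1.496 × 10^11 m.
a = 60.77 AU = 9.09119 × 10^12 m
e = 0.2257:  1 − e = 0.7743,  1 + e = 1.2257
(a) rₚ = a(1 − e) = 9.09119 × 10^12 m × 0.7743 = 7.03931 × 10^12 m ≈ 47.05 AU
(b) rₐ = a(1 + e) = 9.09119 × 10^12 m × 1.2257 = 1.11431 × 10^13 m ≈ 74.49 AU

Final answer:
(a) rₚ = 47.05 AU
(b) rₐ = 74.49 AU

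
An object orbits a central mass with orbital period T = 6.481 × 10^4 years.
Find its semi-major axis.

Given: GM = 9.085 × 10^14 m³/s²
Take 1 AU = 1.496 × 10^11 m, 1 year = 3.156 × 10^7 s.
T = 6.481 × 10^4 years = 2.0454 × 10^12 s
GM = 9.085 × 10^14 m³/s²
Kepler's third law: a³ = GM T² / (4π²)
T² = 4.18368 × 10^24 s²
a³ = (9.085 × 10^14) × (4.18368 × 10^24) / (4π²) = 9.62772 × 10^37 m³
a = (a³)^(1/3) = 4.58326 × 10^12 m ≈ 30.64 AU

Final answer: 30.64 AU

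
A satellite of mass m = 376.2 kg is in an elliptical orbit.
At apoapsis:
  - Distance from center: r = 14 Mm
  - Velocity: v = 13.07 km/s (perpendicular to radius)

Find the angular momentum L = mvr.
r = 14 Mm = 1.4 × 10^7 m
v = 13.07 km/s = 13070 m/s
vr = 13070 × 1.4 × 10^7 = 1.8298 × 10^11 m²/s
L = m × vr = 376.2 × 1.8298 × 10^11 = 6.88371 × 10^13 kg·m²/s ≈ 6.884 × 10^13 kg·m²/s

Final answer: L = 6.884 × 10^13 kg·m²/s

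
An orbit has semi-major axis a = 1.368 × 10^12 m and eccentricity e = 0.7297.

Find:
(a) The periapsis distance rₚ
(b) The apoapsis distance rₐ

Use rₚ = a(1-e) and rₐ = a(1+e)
a = 1.368 × 10^12 m
e = 0.7297:  1 − e = 0.2703,  1 + e = 1.7297
(a) rₚ = a(1 − e) = 1.368 × 10^12 m × 0.2703 = 3.6977 × 10^11 m ≈ 3.698 × 10^11 m
(b) rₐ = a(1 + e) = 1.368 × 10^12 m × 1.7297 = 2.36623 × 10^12 m ≈ 2.366 × 10^12 m

Final answer:
(a) rₚ = 3.698 × 10^11 m
(b) rₐ = 2.366 × 10^12 m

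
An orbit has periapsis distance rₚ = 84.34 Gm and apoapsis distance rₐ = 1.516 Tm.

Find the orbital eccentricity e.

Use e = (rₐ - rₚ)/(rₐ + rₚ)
rₚ = 84.34 Gm = 8.434 × 10^10 m
rₐ = 1.516 Tm = 1.516 × 10^12 m
rₐ − rₚ = 1.43166 × 10^12 m
rₐ + rₚ = 1.60034 × 10^12 m
e = (rₐ − rₚ)/(rₐ + rₚ) = 0.894597

Final answer: e = 0.8946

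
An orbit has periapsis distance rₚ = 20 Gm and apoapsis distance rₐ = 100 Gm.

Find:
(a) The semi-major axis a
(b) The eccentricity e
rₚ = 20 Gm = 2 × 10^10 m
rₐ = 100 Gm = 1 × 10^11 m
(a) a = (rₚ + rₐ)/2 = 6 × 10^10 m ≈ 60 Gm
(b) e = (rₐ − rₚ)/(rₐ + rₚ) = (8 × 10^10) / (1.2 × 10^11) = 0.666667

Final answer:
(a) a = 60 Gm
(b) e = 0.6667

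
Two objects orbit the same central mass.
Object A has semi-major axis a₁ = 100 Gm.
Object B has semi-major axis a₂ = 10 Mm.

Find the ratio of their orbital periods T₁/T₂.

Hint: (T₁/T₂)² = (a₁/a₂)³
a₁ = 100 Gm = 1 × 10^11 m
a₂ = 10 Mm = 1 × 10^7 m
a₁/a₂ = 10000
T₁/T₂ = (a₁/a₂)^(3/2) = (10000)^1.5 = 1 × 10^6

Final answer: T₁/T₂ = 1 × 10^6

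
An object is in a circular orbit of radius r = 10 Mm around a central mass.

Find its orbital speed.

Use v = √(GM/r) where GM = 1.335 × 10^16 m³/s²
r = 10 Mm = 1 × 10^7 m
GM = 1.335 × 10^16 m³/s²
GM/r = (1.335 × 10^16) / (1 × 10^7) = 1.335 × 10^9 m²/s²
v = √(GM/r) = 36537.7 m/s ≈ 36.54 km/s

Final answer: 36.54 km/s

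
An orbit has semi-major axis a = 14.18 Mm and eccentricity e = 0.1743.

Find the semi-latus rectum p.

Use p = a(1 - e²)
a = 14.18 Mm = 1.418 × 10^7 m
e = 0.1743,  e² = 0.0303805,  1 − e² = 0.96962
p = a(1 − e²) = 1.418 × 10^7 m × 0.96962 = 1.37492 × 10^7 m ≈ 13.75 Mm

Final answer: p = 13.75 Mm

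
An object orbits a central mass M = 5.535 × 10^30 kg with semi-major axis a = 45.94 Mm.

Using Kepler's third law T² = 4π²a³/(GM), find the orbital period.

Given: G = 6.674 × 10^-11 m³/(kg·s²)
M = 5.535 × 10^30 kg
GM = G × M = 6.674 × 10^-11 × 5.535 × 10^30 = 3.69406 × 10^20 m³/s²
a = 45.94 Mm = 4.594 × 10^7 m
a³ = 9.69556 × 10^22 m³
T = 2π √(a³/GM) = 2π √((9.69556 × 10^22) / (3.69406 × 10^20)) = 2π × 16.2007 s
T = 101.792 s ≈ 1.697 minutes

Final answer: 1.697 minutes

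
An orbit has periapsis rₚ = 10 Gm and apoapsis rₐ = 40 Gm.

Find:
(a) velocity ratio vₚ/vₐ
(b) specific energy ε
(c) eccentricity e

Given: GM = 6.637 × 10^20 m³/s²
rₚ = 10 Gm = 1 × 10^10 m
rₐ = 40 Gm = 4 × 10^10 m
GM = 6.637 × 10^20 m³/s²
a = (rₚ + rₐ)/2 = 2.5 × 10^10 m
e = (rₐ − rₚ)/(rₐ + rₚ) = (3 × 10^10) / (5 × 10^10) = 0.6
(a) vₚ/vₐ = rₐ/rₚ (angular momentum) = (4 × 10^10) / (1 × 10^10) = 4 ≈ 4
(b) 2a = 5 × 10^10 m;  ε = −GM/(2a) = -1.3274 × 10^10 J/kg ≈ -13.27 GJ/kg
(c) e = 0.6 ≈ 0.6

Final answer:
(a) velocity ratio vₚ/vₐ = 4
(b) specific energy ε = -13.27 GJ/kg
(c) eccentricity e = 0.6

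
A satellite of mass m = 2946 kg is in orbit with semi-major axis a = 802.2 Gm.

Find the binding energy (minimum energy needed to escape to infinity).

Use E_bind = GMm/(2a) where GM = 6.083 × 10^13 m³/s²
a = 802.2 Gm = 8.022 × 10^11 m
GM = 6.083 × 10^13 m³/s²
m = 2946 kg
GMm = 6.083 × 10^13 × 2946 = 1.79205 × 10^17 m³·kg/s²
2a = 1.6044 × 10^12 m
E_bind = GMm/(2a) = 111696 J ≈ 111.7 kJ

Final answer: 111.7 kJ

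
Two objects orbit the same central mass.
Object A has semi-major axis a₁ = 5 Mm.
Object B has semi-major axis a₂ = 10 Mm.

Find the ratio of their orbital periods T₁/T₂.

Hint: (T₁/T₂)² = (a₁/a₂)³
a₁ = 5 Mm = 5 × 10^6 m
a₂ = 10 Mm = 1 × 10^7 m
a₁/a₂ = 0.5
T₁/T₂ = (a₁/a₂)^(3/2) = (0.5)^1.5 = 0.353553

Final answer: T₁/T₂ = 0.3536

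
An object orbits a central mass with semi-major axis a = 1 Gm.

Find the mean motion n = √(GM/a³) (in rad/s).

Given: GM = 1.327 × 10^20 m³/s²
a = 1 Gm = 1 × 10^9 m
GM = 1.327 × 10^20 m³/s²
a³ = 1 × 10^27 m³
GM/a³ = (1.327 × 10^20) / (1 × 10^27) = 1.327 × 10^-7 s⁻²
n = √(GM/a³) = 0.00036428 rad/s ≈ 0.0003643 rad/s

Final answer: n = 0.0003643 rad/s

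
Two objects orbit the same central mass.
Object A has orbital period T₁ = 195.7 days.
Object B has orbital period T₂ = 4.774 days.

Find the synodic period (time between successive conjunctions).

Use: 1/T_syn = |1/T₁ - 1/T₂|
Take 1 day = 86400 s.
T₁ = 195.7 days = 1.69085 × 10^7 s
T₂ = 4.774 days = 412474 s
1/T₁ = 5.91419 × 10^-8 s⁻¹
1/T₂ = 2.4244 × 10^-6 s⁻¹
|1/T₁ − 1/T₂| = 2.36526 × 10^-6 s⁻¹
T_syn = 1 / |1/T₁ − 1/T₂| = 422787 s ≈ 4.893 days

Final answer: T_syn = 4.893 days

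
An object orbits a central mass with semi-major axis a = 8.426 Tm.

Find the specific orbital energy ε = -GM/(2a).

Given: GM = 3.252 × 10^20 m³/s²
a = 8.426 Tm = 8.426 × 10^12 m
GM = 3.252 × 10^20 m³/s²
2a = 1.6852 × 10^13 m
ε = −GM/(2a) = -1.92974 × 10^7 J/kg ≈ -19.3 MJ/kg

Final answer: -19.3 MJ/kg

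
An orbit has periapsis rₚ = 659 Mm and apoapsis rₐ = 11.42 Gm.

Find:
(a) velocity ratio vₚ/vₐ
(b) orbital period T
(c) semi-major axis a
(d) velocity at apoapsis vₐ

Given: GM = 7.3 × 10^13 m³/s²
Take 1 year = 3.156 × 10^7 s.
rₚ = 659 Mm = 6.59 × 10^8 m
rₐ = 11.42 Gm = 1.142 × 10^10 m
GM = 7.3 × 10^13 m³/s²
a = (rₚ + rₐ)/2 = 6.0395 × 10^9 m
e = (rₐ − rₚ)/(rₐ + rₚ) = (1.0761 × 10^10) / (1.2079 × 10^10) = 0.890885
(a) vₚ/vₐ = rₐ/rₚ (angular momentum) = (1.142 × 10^10) / (6.59 × 10^8) = 17.3293 ≈ 17.33
(b) a³ = 2.20294 × 10^29 m³;  T = 2π √(a³/GM) = 2π × 5.49339 × 10^7 s = 3.4516 × 10^8 s ≈ 10.94 years
(c) a = 6.0395 × 10^9 m ≈ 6.04 Gm
(d) vₐ² = GM (2/rₐ − 1/a) = 7.3 × 10^13 × (1.75131 × 10^-10 − 1.65577 × 10^-10) = 697.495 m²/s²;  vₐ = 26.4101 m/s ≈ 26.41 m/s

Final answer:
(a) velocity ratio vₚ/vₐ = 17.33
(b) orbital period T = 10.94 years
(c) semi-major axis a = 6.04 Gm
(d) velocity at apoapsis vₐ = 26.41 m/s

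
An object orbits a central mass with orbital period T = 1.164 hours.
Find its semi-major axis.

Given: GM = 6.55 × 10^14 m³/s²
T = 1.164 hours = 4190.4 s
GM = 6.55 × 10^14 m³/s²
Kepler's third law: a³ = GM T² / (4π²)
T² = 1.75595 × 10^7 s²
a³ = (6.55 × 10^14) × (1.75595 × 10^7) / (4π²) = 2.91335 × 10^20 m³
a = (a³)^(1/3) = 6.62925 × 10^6 m ≈ 6.629 Mm

Final answer: 6.629 Mm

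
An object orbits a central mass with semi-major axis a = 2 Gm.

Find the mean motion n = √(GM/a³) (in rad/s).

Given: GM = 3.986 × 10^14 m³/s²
a = 2 Gm = 2 × 10^9 m
GM = 3.986 × 10^14 m³/s²
a³ = 8 × 10^27 m³
GM/a³ = (3.986 × 10^14) / (8 × 10^27) = 4.9825 × 10^-14 s⁻²
n = √(GM/a³) = 2.23215 × 10^-7 rad/s ≈ 2.232 × 10^-7 rad/s

Final answer: n = 2.232 × 10^-7 rad/s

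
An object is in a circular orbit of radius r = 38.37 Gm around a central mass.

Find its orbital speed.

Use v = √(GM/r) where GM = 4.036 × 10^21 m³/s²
r = 38.37 Gm = 3.837 × 10^10 m
GM = 4.036 × 10^21 m³/s²
GM/r = (4.036 × 10^21) / (3.837 × 10^10) = 1.05186 × 10^11 m²/s²
v = √(GM/r) = 324324 m/s ≈ 324.3 km/s

Final answer: 324.3 km/s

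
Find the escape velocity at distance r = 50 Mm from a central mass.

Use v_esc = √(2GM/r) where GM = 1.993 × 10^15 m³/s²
r = 50 Mm = 5 × 10^7 m
GM = 1.993 × 10^15 m³/s²
2GM/r = 2 × (1.993 × 10^15) / (5 × 10^7) = 7.972 × 10^7 m²/s²
v_esc = √(2GM/r) = 8928.61 m/s ≈ 8.929 km/s

Final answer: 8.929 km/s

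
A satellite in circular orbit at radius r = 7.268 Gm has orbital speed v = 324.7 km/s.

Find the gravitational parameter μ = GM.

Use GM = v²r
r = 7.268 Gm = 7.268 × 10^9 m
v = 324.7 km/s = 324700 m/s
v² = 1.0543 × 10^11 m²/s²
GM = v²r = 1.0543 × 10^11 × 7.268 × 10^9 = 7.66266 × 10^20 m³/s²
GM ≈ 7.663 × 10^20 m³/s²

Final answer: GM = 7.663 × 10^20 m³/s²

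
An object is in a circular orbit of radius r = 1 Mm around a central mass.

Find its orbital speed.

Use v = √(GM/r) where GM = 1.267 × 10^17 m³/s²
r = 1 Mm = 1 × 10^6 m
GM = 1.267 × 10^17 m³/s²
GM/r = (1.267 × 10^17) / (1 × 10^6) = 1.267 × 10^11 m²/s²
v = √(GM/r) = 355949 m/s ≈ 355.9 km/s

Final answer: 355.9 km/s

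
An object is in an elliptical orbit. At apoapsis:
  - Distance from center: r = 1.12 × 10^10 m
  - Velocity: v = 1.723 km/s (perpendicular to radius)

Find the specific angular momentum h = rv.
r = 1.12 × 10^10 m
v = 1.723 km/s = 1723 m/s
h = rv = 1.12 × 10^10 × 1723 = 1.92976 × 10^13 m²/s ≈ 1.93 × 10^13 m²/s

Final answer: h = 1.93 × 10^13 m²/s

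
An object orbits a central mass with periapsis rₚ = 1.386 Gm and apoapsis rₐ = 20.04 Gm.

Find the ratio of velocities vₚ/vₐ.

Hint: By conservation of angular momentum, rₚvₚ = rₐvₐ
rₚ = 1.386 Gm = 1.386 × 10^9 m
rₐ = 20.04 Gm = 2.004 × 10^10 m
rₚvₚ = rₐvₐ  ⇒  vₚ/vₐ = rₐ/rₚ
vₚ/vₐ = (2.004 × 10^10) / (1.386 × 10^9) = 14.4589

Final answer: vₚ/vₐ = 14.46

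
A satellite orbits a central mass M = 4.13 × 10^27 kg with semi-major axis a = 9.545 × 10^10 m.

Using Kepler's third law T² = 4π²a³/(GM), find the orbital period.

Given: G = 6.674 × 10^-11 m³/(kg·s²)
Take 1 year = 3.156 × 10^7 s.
M = 4.13 × 10^27 kg
GM = G × M = 6.674 × 10^-11 × 4.13 × 10^27 = 2.75636 × 10^17 m³/s²
a = 9.545 × 10^10 m
a³ = 8.69617 × 10^32 m³
T = 2π √(a³/GM) = 2π √((8.69617 × 10^32) / (2.75636 × 10^17)) = 2π × 5.61689 × 10^7 s
T = 3.52919 × 10^8 s ≈ 11.18 years

Final answer: 11.18 years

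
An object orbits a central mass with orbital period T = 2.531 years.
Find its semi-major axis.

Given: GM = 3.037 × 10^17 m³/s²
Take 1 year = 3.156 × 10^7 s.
T = 2.531 years = 7.98784 × 10^7 s
GM = 3.037 × 10^17 m³/s²
Kepler's third law: a³ = GM T² / (4π²)
T² = 6.38055 × 10^15 s²
a³ = (3.037 × 10^17) × (6.38055 × 10^15) / (4π²) = 4.90844 × 10^31 m³
a = (a³)^(1/3) = 3.66141 × 10^10 m ≈ 36.61 Gm

Final answer: 36.61 Gm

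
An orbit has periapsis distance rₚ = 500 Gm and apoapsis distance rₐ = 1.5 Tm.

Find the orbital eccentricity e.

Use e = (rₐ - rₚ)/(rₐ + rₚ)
rₚ = 500 Gm = 5 × 10^11 m
rₐ = 1.5 Tm = 1.5 × 10^12 m
rₐ − rₚ = 1 × 10^12 m
rₐ + rₚ = 2 × 10^12 m
e = (rₐ − rₚ)/(rₐ + rₚ) = 0.5

Final answer: e = 0.5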